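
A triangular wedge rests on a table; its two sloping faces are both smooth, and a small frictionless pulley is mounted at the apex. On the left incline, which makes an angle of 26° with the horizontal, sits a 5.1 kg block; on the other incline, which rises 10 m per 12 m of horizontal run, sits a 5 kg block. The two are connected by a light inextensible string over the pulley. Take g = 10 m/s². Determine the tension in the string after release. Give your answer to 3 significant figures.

Resolve each weight along its own incline: the 5.1 kg mass has component 5.1 × 10 × sin 26° = 22.357 N down its slope, and the 5 kg mass has 5 × 10 × sin 39.81° = 32.009 N down its slope.
The 5 kg side's 32.009 N exceeds the other side's 22.357 N, so that mass slides down and the 5.1 kg mass slides up. Taking that direction as positive, Newton's second law for the whole system gives 32.009 − 22.357 = (5.1 + 5) a, so a = 9.652 / 10.1 = 0.9556 m/s².
For the 5.1 kg mass (up-slope positive): T − 22.357 = 5.1 × 0.9556, so T = 27.231 N.

27.2 N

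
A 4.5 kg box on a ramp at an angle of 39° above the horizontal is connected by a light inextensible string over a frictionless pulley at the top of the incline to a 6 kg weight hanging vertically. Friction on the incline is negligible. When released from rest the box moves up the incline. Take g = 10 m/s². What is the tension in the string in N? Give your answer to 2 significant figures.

42 N

For the box on the incline: the weight component along the slope is m₁g sin 39° = 4.5 × 10 × 0.6293 = 28.319 N and the normal force is N = m₁g cos 39° = 34.972 N.
Newton's second law for the box (up-slope positive): T − 28.319 = 4.5 a. For the hanging weight (downward positive): 6 × 10 − T = 6 a.
Adding the two equations eliminates T: 31.681 = 10.5 a, so a = 3.0172 m/s².
Then from the hanging weight's equation, T = 6 × (10 − 3.0172) = 41.897 N.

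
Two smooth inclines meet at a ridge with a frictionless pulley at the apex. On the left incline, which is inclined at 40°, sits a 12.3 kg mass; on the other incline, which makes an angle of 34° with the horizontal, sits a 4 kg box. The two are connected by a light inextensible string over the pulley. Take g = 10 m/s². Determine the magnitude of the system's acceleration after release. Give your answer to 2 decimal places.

3.48 m/s²

Resolve each weight along its own incline: the 12.3 kg mass has component 12.3 × 10 × sin 40° = 79.063 N down its slope, and the 4 kg mass has 4 × 10 × sin 34° = 22.368 N down its slope.
The 12.3 kg side's 79.063 N exceeds the other side's 22.368 N, so that mass slides down and the 4 kg mass slides up. Taking that direction as positive, Newton's second law for the whole system gives 79.063 − 22.368 = (12.3 + 4) a, so a = 56.695 / 16.3 = 3.4782 m/s².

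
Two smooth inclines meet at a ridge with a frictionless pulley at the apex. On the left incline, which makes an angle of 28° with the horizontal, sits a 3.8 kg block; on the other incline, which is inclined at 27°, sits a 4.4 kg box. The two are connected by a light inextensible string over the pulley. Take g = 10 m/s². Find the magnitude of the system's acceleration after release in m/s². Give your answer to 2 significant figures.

Resolve each weight along its own incline: the 3.8 kg mass has component 3.8 × 10 × sin 28° = 17.840 N down its slope, and the 4.4 kg mass has 4.4 × 10 × sin 27° = 19.976 N down its slope.
The 4.4 kg side's 19.976 N exceeds the other side's 17.840 N, so that mass slides down and the 3.8 kg mass slides up. Taking that direction as positive, Newton's second law for the whole system gives 19.976 − 17.840 = (3.8 + 4.4) a, so a = 2.136 / 8.2 = 0.2605 m/s².

0.26 m/s²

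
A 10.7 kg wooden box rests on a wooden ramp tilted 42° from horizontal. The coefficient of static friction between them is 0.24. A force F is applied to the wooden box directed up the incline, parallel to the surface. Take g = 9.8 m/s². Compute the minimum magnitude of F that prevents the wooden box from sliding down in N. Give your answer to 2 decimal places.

51.46 N

The normal force is N = mg cos 42° = 77.926 N. With F at its minimum the wooden box is on the verge of sliding down, so static friction is at its maximum μ_s N = 0.24 × 77.926 = 18.702 N and acts up the slope.
Equilibrium along the incline: F + μ_s N = mg sin 42°, so F = 70.165 − 18.702 = 51.463 N.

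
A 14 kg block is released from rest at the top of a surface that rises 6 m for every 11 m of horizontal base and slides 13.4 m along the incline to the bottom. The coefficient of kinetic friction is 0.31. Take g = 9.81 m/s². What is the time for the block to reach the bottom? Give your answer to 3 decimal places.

3.635 s

The weight component along the incline is mg sin 28.61° = 65.766 N and the normal force is N = mg cos 28.61° = 120.570 N.
Friction up the slope is f = μN = 0.31 × 120.570 = 37.377 N, so the net downslope force is 65.766 − 37.377 = 28.389 N and a = 28.389 / 14 = 2.0278 m/s².
Starting from rest, L = ½at², so t = √(2L/a) = √(2 × 13.4 / 2.0278) = 3.6354 s.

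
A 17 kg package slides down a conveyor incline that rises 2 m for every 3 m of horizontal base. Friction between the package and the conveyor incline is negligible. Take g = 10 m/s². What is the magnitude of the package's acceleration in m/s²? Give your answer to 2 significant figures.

Resolving the weight along the incline: the component pulling the package down the slope is mg sin 33.69° = 17 × 10 × 0.5547 = 94.299 N, and the normal force is N = mg cos 33.69° = 17 × 10 × 0.8321 = 141.457 N.
With no friction the net force along the incline is 94.299 N, so a = g sin 33.69° = 94.299 / 17 = 5.5470 m/s².

5.5 m/s²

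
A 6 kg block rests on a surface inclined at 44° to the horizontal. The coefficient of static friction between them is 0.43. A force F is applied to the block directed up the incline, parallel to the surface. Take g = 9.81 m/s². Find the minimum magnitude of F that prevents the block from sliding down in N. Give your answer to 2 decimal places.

The normal force is N = mg cos 44° = 42.340 N. With F at its minimum the block is on the verge of sliding down, so static friction is at its maximum μ_s N = 0.43 × 42.340 = 18.206 N and acts up the slope.
Equilibrium along the incline: F + μ_s N = mg sin 44°, so F = 40.888 − 18.206 = 22.682 N.

22.68 N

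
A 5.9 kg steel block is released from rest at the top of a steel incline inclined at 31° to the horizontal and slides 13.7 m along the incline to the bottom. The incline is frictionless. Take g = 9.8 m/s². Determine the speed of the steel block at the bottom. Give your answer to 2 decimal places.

11.76 m/s

The weight component along the incline is mg sin 31° = 29.780 N and the normal force is N = mg cos 31° = 49.561 N.
With no friction, a = g sin 31° = 5.0474 m/s².
Starting from rest over a distance of 13.7 m, v² = 2aL = 2 × 5.0474 × 13.7 = 138.2988, so v = 11.7601 m/s.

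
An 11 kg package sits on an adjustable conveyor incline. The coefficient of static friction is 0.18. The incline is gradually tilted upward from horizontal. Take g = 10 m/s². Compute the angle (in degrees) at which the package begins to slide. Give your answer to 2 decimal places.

At the threshold of sliding, static friction is at its maximum μ_s N and exactly balances the weight component along the incline: mg sin θ = μ_s mg cos θ.
Hence tan θ = μ_s = 0.18, so θ = arctan(0.18) = 10.2040°.

10.20°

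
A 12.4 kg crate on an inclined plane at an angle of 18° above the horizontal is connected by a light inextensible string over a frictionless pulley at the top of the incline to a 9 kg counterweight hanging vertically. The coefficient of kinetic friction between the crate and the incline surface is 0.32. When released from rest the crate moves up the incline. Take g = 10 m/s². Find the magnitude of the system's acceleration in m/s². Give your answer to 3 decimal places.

For the crate on the incline: the weight component along the slope is m₁g sin 18° = 12.4 × 10 × 0.3090 = 38.316 N and the normal force is N = m₁g cos 18° = 117.931 N.
Kinetic friction opposes the crate's motion up the incline: f = μN = 0.32 × 117.931 = 37.738 N acting down the slope.
Newton's second law for the crate (up-slope positive): T − 38.316 − 37.738 = 12.4 a. For the hanging counterweight (downward positive): 9 × 10 − T = 9 a.
Adding the two equations eliminates T: 13.946 = 21.4 a, so a = 0.6517 m/s².

0.652 m/s²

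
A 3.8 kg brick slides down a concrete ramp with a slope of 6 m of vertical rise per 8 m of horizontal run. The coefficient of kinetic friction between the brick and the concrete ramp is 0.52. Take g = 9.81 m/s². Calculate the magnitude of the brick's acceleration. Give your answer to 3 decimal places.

Resolving the weight along the incline: the component pulling the brick down the slope is mg sin 36.87° = 3.8 × 9.81 × 0.6000 = 22.367 N, and the normal force is N = mg cos 36.87° = 3.8 × 9.81 × 0.8000 = 29.822 N.
Kinetic friction acts up the slope with magnitude f = μN = 0.52 × 29.822 = 15.507 N.
Net force along the incline is 22.367 − 15.507 = 6.860 N, so a = 6.860 / 3.8 = 1.8053 m/s².

1.805 m/s²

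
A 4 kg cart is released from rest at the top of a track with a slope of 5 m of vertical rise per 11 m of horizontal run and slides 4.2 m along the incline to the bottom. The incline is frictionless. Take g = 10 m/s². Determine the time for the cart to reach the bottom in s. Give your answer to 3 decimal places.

1.425 s

The weight component along the incline is mg sin 24.44° = 16.552 N and the normal force is N = mg cos 24.44° = 36.415 N.
With no friction, a = g sin 24.44° = 4.1380 m/s².
Starting from rest, L = ½at², so t = √(2L/a) = √(2 × 4.2 / 4.1380) = 1.4248 s.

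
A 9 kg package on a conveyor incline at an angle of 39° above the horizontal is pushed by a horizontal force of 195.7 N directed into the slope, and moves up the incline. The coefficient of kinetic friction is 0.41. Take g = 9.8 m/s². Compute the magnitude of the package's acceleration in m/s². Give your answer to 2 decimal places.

The horizontal push has components F cos 39° = 195.7 × 0.7771 = 152.078 N up the incline and F sin 39° = 195.7 × 0.6293 = 123.154 N pressing into the surface.
The normal force is therefore N = mg cos 39° + F sin 39° = 68.540 + 123.154 = 191.694 N, and kinetic friction down the slope is μN = 0.41 × 191.694 = 78.595 N.
Along the incline: F cos 39° − mg sin 39° − μN = ma, so 152.078 − 55.504 − 78.595 = 9 a, giving a = 1.9977 m/s².

2.00 m/s²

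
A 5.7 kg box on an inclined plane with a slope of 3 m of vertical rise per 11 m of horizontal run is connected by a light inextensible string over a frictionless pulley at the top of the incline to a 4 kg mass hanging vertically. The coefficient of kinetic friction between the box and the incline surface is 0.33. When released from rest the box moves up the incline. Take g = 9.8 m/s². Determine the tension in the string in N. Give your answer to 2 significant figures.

36 N

For the box on the incline: the weight component along the slope is m₁g sin 15.26° = 5.7 × 9.8 × 0.2631 = 14.697 N and the normal force is N = m₁g cos 15.26° = 53.892 N.
Kinetic friction opposes the box's motion up the incline: f = μN = 0.33 × 53.892 = 17.784 N acting down the slope.
Newton's second law for the box (up-slope positive): T − 14.697 − 17.784 = 5.7 a. For the hanging mass (downward positive): 4 × 9.8 − T = 4 a.
Adding the two equations eliminates T: 6.719 = 9.7 a, so a = 0.6927 m/s².
Then from the hanging mass's equation, T = 4 × (9.8 − 0.6927) = 36.429 N.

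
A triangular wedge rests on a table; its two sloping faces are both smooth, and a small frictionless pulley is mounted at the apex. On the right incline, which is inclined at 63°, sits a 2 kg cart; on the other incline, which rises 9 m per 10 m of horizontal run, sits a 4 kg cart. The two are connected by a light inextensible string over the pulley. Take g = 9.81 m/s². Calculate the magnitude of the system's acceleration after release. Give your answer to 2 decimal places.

1.46 m/s²

Resolve each weight along its own incline: the 2 kg mass has component 2 × 9.81 × sin 63° = 17.482 N down its slope, and the 4 kg mass has 4 × 9.81 × sin 41.99° = 26.250 N down its slope.
The 4 kg side's 26.250 N exceeds the other side's 17.482 N, so that mass slides down and the 2 kg mass slides up. Taking that direction as positive, Newton's second law for the whole system gives 26.250 − 17.482 = (2 + 4) a, so a = 8.768 / 6 = 1.4613 m/s².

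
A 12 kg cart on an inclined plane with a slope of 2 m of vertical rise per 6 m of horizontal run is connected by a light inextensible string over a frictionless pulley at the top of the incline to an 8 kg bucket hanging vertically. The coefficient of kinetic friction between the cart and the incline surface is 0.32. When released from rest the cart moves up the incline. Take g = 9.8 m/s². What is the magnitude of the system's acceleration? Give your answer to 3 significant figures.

For the cart on the incline: the weight component along the slope is m₁g sin 18.43° = 12 × 9.8 × 0.3162 = 37.185 N and the normal force is N = m₁g cos 18.43° = 111.565 N.
Kinetic friction opposes the cart's motion up the incline: f = μN = 0.32 × 111.565 = 35.701 N acting down the slope.
Newton's second law for the cart (up-slope positive): T − 37.185 − 35.701 = 12 a. For the hanging bucket (downward positive): 8 × 9.8 − T = 8 a.
Adding the two equations eliminates T: 5.514 = 20 a, so a = 0.2757 m/s².

0.276 m/s²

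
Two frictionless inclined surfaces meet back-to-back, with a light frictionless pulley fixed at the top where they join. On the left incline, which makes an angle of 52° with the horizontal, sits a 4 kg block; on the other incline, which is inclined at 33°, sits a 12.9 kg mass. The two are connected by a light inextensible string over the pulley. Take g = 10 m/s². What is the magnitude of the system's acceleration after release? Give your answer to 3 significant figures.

2.29 m/s²

Resolve each weight along its own incline: the 4 kg mass has component 4 × 10 × sin 52° = 31.520 N down its slope, and the 12.9 kg mass has 12.9 × 10 × sin 33° = 70.258 N down its slope.
The 12.9 kg side's 70.258 N exceeds the other side's 31.520 N, so that mass slides down and the 4 kg mass slides up. Taking that direction as positive, Newton's second law for the whole system gives 70.258 − 31.520 = (4 + 12.9) a, so a = 38.738 / 16.9 = 2.2922 m/s².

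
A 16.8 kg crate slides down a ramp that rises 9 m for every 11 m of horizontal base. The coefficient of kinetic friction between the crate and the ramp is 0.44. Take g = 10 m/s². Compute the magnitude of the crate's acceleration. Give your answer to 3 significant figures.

2.93 m/s²

Resolving the weight along the incline: the component pulling the crate down the slope is mg sin 39.29° = 16.8 × 10 × 0.6332 = 106.378 N, and the normal force is N = mg cos 39.29° = 16.8 × 10 × 0.7740 = 130.032 N.
Kinetic friction acts up the slope with magnitude f = μN = 0.44 × 130.032 = 57.214 N.
Net force along the incline is 106.378 − 57.214 = 49.164 N, so a = 49.164 / 16.8 = 2.9264 m/s².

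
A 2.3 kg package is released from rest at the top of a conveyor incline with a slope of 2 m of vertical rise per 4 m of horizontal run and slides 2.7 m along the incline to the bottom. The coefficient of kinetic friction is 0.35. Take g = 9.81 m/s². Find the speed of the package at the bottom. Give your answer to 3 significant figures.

The weight component along the incline is mg sin 26.57° = 10.090 N and the normal force is N = mg cos 26.57° = 20.181 N.
Friction up the slope is f = μN = 0.35 × 20.181 = 7.063 N, so the net downslope force is 10.090 − 7.063 = 3.027 N and a = 3.027 / 2.3 = 1.3161 m/s².
Starting from rest over a distance of 2.7 m, v² = 2aL = 2 × 1.3161 × 2.7 = 7.1069, so v = 2.6659 m/s.

2.67 m/s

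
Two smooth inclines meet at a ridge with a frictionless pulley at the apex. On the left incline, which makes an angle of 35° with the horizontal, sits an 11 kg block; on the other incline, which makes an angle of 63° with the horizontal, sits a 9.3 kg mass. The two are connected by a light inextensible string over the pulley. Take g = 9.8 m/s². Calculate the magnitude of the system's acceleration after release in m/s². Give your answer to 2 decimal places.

0.95 m/s²

Resolve each weight along its own incline: the 11 kg mass has component 11 × 9.8 × sin 35° = 61.832 N down its slope, and the 9.3 kg mass has 9.3 × 9.8 × sin 63° = 81.206 N down its slope.
The 9.3 kg side's 81.206 N exceeds the other side's 61.832 N, so that mass slides down and the 11 kg mass slides up. Taking that direction as positive, Newton's second law for the whole system gives 81.206 − 61.832 = (11 + 9.3) a, so a = 19.374 / 20.3 = 0.9544 m/s².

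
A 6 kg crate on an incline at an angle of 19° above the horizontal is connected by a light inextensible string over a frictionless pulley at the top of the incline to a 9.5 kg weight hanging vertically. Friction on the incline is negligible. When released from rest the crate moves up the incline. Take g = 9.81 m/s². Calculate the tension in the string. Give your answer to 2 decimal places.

For the crate on the incline: the weight component along the slope is m₁g sin 19° = 6 × 9.81 × 0.3256 = 19.165 N and the normal force is N = m₁g cos 19° = 55.653 N.
Newton's second law for the crate (up-slope positive): T − 19.165 = 6 a. For the hanging weight (downward positive): 9.5 × 9.81 − T = 9.5 a.
Adding the two equations eliminates T: 74.030 = 15.5 a, so a = 4.7761 m/s².
Then from the hanging weight's equation, T = 9.5 × (9.81 − 4.7761) = 47.822 N.

47.82 N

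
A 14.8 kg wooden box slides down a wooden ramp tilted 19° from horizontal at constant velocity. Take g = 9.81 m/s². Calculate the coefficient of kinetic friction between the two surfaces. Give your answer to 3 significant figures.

At constant velocity the net force along the incline is zero: mg sin 19° = μ mg cos 19°.
So μ = tan 19° = 0.3256 / 0.9455 = 0.3444.

0.344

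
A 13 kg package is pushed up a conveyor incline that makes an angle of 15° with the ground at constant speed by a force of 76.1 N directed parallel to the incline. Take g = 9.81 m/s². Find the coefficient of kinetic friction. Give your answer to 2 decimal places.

At constant speed ΣF = 0 along the incline. The applied 76.1 N acts up the slope; the weight component mg sin 15° = 33.007 N and kinetic friction μN both act down the slope.
So 76.1 = 33.007 + μ × 123.185, giving μ = (76.1 − 33.007) / 123.185 = 0.3498.

0.35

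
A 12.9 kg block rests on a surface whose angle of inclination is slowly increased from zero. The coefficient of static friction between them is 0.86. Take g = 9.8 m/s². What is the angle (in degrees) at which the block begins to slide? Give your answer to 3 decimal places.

At the threshold of sliding, static friction is at its maximum μ_s N and exactly balances the weight component along the incline: mg sin θ = μ_s mg cos θ.
Hence tan θ = μ_s = 0.86, so θ = arctan(0.86) = 40.6955°.

40.696°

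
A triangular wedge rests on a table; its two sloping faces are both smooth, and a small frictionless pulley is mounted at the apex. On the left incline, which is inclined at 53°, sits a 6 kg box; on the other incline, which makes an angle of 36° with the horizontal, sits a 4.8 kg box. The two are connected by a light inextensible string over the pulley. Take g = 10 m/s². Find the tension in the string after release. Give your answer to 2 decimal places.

36.97 N

Resolve each weight along its own incline: the 6 kg mass has component 6 × 10 × sin 53° = 47.918 N down its slope, and the 4.8 kg mass has 4.8 × 10 × sin 36° = 28.214 N down its slope.
The 6 kg side's 47.918 N exceeds the other side's 28.214 N, so that mass slides down and the 4.8 kg mass slides up. Taking that direction as positive, Newton's second law for the whole system gives 47.918 − 28.214 = (6 + 4.8) a, so a = 19.704 / 10.8 = 1.8244 m/s².
For the 4.8 kg mass (up-slope positive): T − 28.214 = 4.8 × 1.8244, so T = 36.971 N.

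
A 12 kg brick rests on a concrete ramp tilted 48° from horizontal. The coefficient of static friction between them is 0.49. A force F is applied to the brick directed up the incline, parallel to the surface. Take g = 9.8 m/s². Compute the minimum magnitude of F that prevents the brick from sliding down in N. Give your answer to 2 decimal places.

The normal force is N = mg cos 48° = 78.690 N. With F at its minimum the brick is on the verge of sliding down, so static friction is at its maximum μ_s N = 0.49 × 78.690 = 38.558 N and acts up the slope.
Equilibrium along the incline: F + μ_s N = mg sin 48°, so F = 87.394 − 38.558 = 48.836 N.

48.84 N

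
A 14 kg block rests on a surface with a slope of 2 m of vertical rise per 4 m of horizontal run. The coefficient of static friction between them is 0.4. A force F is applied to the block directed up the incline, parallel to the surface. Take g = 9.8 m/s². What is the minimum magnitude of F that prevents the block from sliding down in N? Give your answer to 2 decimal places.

12.27 N

The normal force is N = mg cos 26.57° = 122.715 N. With F at its minimum the block is on the verge of sliding down, so static friction is at its maximum μ_s N = 0.4 × 122.715 = 49.086 N and acts up the slope.
Equilibrium along the incline: F + μ_s N = mg sin 26.57°, so F = 61.358 − 49.086 = 12.272 N.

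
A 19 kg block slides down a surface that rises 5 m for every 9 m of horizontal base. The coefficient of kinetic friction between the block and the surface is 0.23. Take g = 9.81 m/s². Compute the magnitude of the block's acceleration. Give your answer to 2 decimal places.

Resolving the weight along the incline: the component pulling the block down the slope is mg sin 29.05° = 19 × 9.81 × 0.4856 = 90.511 N, and the normal force is N = mg cos 29.05° = 19 × 9.81 × 0.8742 = 162.942 N.
Kinetic friction acts up the slope with magnitude f = μN = 0.23 × 162.942 = 37.477 N.
Net force along the incline is 90.511 − 37.477 = 53.034 N, so a = 53.034 / 19 = 2.7913 m/s².

2.79 m/s²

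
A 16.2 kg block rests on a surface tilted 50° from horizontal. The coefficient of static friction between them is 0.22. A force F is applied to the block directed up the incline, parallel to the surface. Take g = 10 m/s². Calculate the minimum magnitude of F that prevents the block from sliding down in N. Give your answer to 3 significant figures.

The normal force is N = mg cos 50° = 104.132 N. With F at its minimum the block is on the verge of sliding down, so static friction is at its maximum μ_s N = 0.22 × 104.132 = 22.909 N and acts up the slope.
Equilibrium along the incline: F + μ_s N = mg sin 50°, so F = 124.099 − 22.909 = 101.190 N.

101 N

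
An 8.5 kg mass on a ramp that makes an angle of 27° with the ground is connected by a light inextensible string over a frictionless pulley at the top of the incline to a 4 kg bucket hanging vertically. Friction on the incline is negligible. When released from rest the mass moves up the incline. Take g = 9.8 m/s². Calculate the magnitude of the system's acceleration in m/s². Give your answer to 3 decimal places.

0.111 m/s²

For the mass on the incline: the weight component along the slope is m₁g sin 27° = 8.5 × 9.8 × 0.4540 = 37.818 N and the normal force is N = m₁g cos 27° = 74.221 N.
Newton's second law for the mass (up-slope positive): T − 37.818 = 8.5 a. For the hanging bucket (downward positive): 4 × 9.8 − T = 4 a.
Adding the two equations eliminates T: 1.382 = 12.5 a, so a = 0.1106 m/s².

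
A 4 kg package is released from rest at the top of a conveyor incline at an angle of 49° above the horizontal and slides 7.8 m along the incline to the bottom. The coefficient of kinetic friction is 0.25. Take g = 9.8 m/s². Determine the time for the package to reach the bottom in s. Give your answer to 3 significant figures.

1.64 s

The weight component along the incline is mg sin 49° = 29.585 N and the normal force is N = mg cos 49° = 25.718 N.
Friction up the slope is f = μN = 0.25 × 25.718 = 6.429 N, so the net downslope force is 29.585 − 6.429 = 23.156 N and a = 23.156 / 4 = 5.7890 m/s².
Starting from rest, L = ½at², so t = √(2L/a) = √(2 × 7.8 / 5.7890) = 1.6416 s.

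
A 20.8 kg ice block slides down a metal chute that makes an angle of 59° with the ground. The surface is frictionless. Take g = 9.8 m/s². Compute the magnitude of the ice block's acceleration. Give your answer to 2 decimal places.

Resolving the weight along the incline: the component pulling the ice block down the slope is mg sin 59° = 20.8 × 9.8 × 0.8572 = 174.732 N, and the normal force is N = mg cos 59° = 20.8 × 9.8 × 0.5150 = 104.978 N.
With no friction the net force along the incline is 174.732 N, so a = g sin 59° = 174.732 / 20.8 = 8.4006 m/s².

8.40 m/s²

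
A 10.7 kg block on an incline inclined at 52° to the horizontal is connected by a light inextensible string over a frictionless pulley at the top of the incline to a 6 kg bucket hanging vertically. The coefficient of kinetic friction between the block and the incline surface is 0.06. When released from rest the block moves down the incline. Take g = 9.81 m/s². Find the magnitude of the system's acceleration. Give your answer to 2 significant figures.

1.2 m/s²

For the block on the incline: the weight component along the slope is m₁g sin 52° = 10.7 × 9.81 × 0.7880 = 82.714 N and the normal force is N = m₁g cos 52° = 64.624 N.
Kinetic friction opposes the block's motion down the incline: f = μN = 0.06 × 64.624 = 3.877 N acting up the slope.
Newton's second law for the block (down-slope positive): 82.714 − 3.877 − T = 10.7 a. For the hanging bucket (upward positive): T − 6 × 9.81 = 6 a.
Adding the two equations eliminates T: 19.977 = 16.7 a, so a = 1.1962 m/s².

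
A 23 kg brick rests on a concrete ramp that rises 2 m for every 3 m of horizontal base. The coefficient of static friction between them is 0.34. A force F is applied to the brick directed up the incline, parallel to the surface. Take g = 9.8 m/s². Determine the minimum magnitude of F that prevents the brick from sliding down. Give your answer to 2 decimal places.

The normal force is N = mg cos 33.69° = 187.544 N. With F at its minimum the brick is on the verge of sliding down, so static friction is at its maximum μ_s N = 0.34 × 187.544 = 63.765 N and acts up the slope.
Equilibrium along the incline: F + μ_s N = mg sin 33.69°, so F = 125.029 − 63.765 = 61.264 N.

61.26 N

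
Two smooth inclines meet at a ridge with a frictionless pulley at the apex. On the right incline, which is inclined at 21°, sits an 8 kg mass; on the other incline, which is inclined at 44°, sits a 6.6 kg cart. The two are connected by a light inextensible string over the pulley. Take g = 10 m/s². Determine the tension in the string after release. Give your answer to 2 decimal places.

38.08 N

Resolve each weight along its own incline: the 8 kg mass has component 8 × 10 × sin 21° = 28.669 N down its slope, and the 6.6 kg mass has 6.6 × 10 × sin 44° = 45.847 N down its slope.
The 6.6 kg side's 45.847 N exceeds the other side's 28.669 N, so that mass slides down and the 8 kg mass slides up. Taking that direction as positive, Newton's second law for the whole system gives 45.847 − 28.669 = (8 + 6.6) a, so a = 17.178 / 14.6 = 1.1766 m/s².
For the 8 kg mass (up-slope positive): T − 28.669 = 8 × 1.1766, so T = 38.082 N.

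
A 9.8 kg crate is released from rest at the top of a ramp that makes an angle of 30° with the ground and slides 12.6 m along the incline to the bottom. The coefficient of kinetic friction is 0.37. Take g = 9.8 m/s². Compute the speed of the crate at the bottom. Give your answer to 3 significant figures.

The weight component along the incline is mg sin 30° = 48.020 N and the normal force is N = mg cos 30° = 83.173 N.
Friction up the slope is f = μN = 0.37 × 83.173 = 30.774 N, so the net downslope force is 48.020 − 30.774 = 17.246 N and a = 17.246 / 9.8 = 1.7598 m/s².
Starting from rest over a distance of 12.6 m, v² = 2aL = 2 × 1.7598 × 12.6 = 44.3470, so v = 6.6594 m/s.

6.66 m/s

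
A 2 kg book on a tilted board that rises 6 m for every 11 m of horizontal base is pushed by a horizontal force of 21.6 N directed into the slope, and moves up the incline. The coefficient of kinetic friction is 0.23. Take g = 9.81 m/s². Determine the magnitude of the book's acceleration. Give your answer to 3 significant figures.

1.61 m/s²

The horizontal push has components F cos 28.61° = 21.6 × 0.8779 = 18.963 N up the incline and F sin 28.61° = 21.6 × 0.4789 = 10.344 N pressing into the surface.
The normal force is therefore N = mg cos 28.61° + F sin 28.61° = 17.224 + 10.344 = 27.568 N, and kinetic friction down the slope is μN = 0.23 × 27.568 = 6.341 N.
Along the incline: F cos 28.61° − mg sin 28.61° − μN = ma, so 18.963 − 9.396 − 6.341 = 2 a, giving a = 1.6130 m/s².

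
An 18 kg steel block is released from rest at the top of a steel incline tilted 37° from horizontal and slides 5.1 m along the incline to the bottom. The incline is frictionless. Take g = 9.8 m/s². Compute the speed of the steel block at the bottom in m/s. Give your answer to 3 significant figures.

7.76 m/s

The weight component along the incline is mg sin 37° = 106.160 N and the normal force is N = mg cos 37° = 140.879 N.
With no friction, a = g sin 37° = 5.8978 m/s².
Starting from rest over a distance of 5.1 m, v² = 2aL = 2 × 5.8978 × 5.1 = 60.1576, so v = 7.7561 m/s.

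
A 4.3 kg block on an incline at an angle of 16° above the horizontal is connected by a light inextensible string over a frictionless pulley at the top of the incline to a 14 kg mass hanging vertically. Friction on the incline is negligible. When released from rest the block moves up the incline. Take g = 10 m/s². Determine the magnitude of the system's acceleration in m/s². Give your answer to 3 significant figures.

7.00 m/s²

For the block on the incline: the weight component along the slope is m₁g sin 16° = 4.3 × 10 × 0.2756 = 11.851 N and the normal force is N = m₁g cos 16° = 41.334 N.
Newton's second law for the block (up-slope positive): T − 11.851 = 4.3 a. For the hanging mass (downward positive): 14 × 10 − T = 14 a.
Adding the two equations eliminates T: 128.149 = 18.3 a, so a = 7.0027 m/s².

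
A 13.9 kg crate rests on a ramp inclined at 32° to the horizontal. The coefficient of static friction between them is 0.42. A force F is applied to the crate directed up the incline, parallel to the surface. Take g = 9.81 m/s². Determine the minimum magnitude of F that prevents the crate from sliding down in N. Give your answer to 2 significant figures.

24 N

The normal force is N = mg cos 32° = 115.639 N. With F at its minimum the crate is on the verge of sliding down, so static friction is at its maximum μ_s N = 0.42 × 115.639 = 48.568 N and acts up the slope.
Equilibrium along the incline: F + μ_s N = mg sin 32°, so F = 72.259 − 48.568 = 23.691 N.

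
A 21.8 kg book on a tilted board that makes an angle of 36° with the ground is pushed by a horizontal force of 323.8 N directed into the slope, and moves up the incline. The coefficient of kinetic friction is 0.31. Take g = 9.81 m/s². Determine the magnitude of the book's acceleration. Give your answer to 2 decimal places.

1.08 m/s²

The horizontal push has components F cos 36° = 323.8 × 0.8090 = 261.954 N up the incline and F sin 36° = 323.8 × 0.5878 = 190.330 N pressing into the surface.
The normal force is therefore N = mg cos 36° + F sin 36° = 173.011 + 190.330 = 363.341 N, and kinetic friction down the slope is μN = 0.31 × 363.341 = 112.636 N.
Along the incline: F cos 36° − mg sin 36° − μN = ma, so 261.954 − 125.706 − 112.636 = 21.8 a, giving a = 1.0831 m/s².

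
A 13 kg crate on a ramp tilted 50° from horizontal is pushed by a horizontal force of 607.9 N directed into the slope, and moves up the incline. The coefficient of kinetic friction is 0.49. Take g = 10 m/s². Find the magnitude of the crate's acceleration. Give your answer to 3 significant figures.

The horizontal push has components F cos 50° = 607.9 × 0.6428 = 390.758 N up the incline and F sin 50° = 607.9 × 0.7660 = 465.651 N pressing into the surface.
The normal force is therefore N = mg cos 50° + F sin 50° = 83.564 + 465.651 = 549.215 N, and kinetic friction down the slope is μN = 0.49 × 549.215 = 269.115 N.
Along the incline: F cos 50° − mg sin 50° − μN = ma, so 390.758 − 99.580 − 269.115 = 13 a, giving a = 1.6972 m/s².

1.70 m/s²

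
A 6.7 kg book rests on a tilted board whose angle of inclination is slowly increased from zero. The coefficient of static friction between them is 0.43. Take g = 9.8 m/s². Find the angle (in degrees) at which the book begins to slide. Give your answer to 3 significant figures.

23.3°

At the threshold of sliding, static friction is at its maximum μ_s N and exactly balances the weight component along the incline: mg sin θ = μ_s mg cos θ.
Hence tan θ = μ_s = 0.43, so θ = arctan(0.43) = 23.2677°.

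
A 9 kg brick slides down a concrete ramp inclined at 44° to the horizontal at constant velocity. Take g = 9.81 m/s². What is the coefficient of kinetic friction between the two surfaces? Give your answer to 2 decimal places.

0.97

At constant velocity the net force along the incline is zero: mg sin 44° = μ mg cos 44°.
So μ = tan 44° = 0.6947 / 0.7193 = 0.9658.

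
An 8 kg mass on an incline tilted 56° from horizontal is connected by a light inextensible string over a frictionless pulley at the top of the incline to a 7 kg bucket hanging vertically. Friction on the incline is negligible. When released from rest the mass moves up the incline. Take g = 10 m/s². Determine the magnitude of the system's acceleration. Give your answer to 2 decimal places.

For the mass on the incline: the weight component along the slope is m₁g sin 56° = 8 × 10 × 0.8290 = 66.320 N and the normal force is N = m₁g cos 56° = 44.735 N.
Newton's second law for the mass (up-slope positive): T − 66.320 = 8 a. For the hanging bucket (downward positive): 7 × 10 − T = 7 a.
Adding the two equations eliminates T: 3.680 = 15 a, so a = 0.2453 m/s².

0.25 m/s²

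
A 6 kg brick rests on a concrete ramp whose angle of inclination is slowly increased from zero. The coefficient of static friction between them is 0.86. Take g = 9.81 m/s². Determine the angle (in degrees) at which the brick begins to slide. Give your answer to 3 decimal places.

At the threshold of sliding, static friction is at its maximum μ_s N and exactly balances the weight component along the incline: mg sin θ = μ_s mg cos θ.
Hence tan θ = μ_s = 0.86, so θ = arctan(0.86) = 40.6955°.

40.696°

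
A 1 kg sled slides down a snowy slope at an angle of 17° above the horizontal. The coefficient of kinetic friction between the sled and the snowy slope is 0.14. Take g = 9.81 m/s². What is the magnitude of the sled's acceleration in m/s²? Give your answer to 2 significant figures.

Resolving the weight along the incline: the component pulling the sled down the slope is mg sin 17° = 1 × 9.81 × 0.2924 = 2.868 N, and the normal force is N = mg cos 17° = 1 × 9.81 × 0.9563 = 9.381 N.
Kinetic friction acts up the slope with magnitude f = μN = 0.14 × 9.381 = 1.313 N.
Net force along the incline is 2.868 − 1.313 = 1.555 N, so a = 1.555 / 1 = 1.5550 m/s².

1.6 m/s²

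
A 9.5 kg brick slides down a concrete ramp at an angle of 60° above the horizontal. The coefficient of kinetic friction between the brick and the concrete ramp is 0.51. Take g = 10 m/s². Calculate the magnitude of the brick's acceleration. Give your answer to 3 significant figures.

Resolving the weight along the incline: the component pulling the brick down the slope is mg sin 60° = 9.5 × 10 × 0.8660 = 82.270 N, and the normal force is N = mg cos 60° = 9.5 × 10 × 0.5000 = 47.500 N.
Kinetic friction acts up the slope with magnitude f = μN = 0.51 × 47.500 = 24.225 N.
Net force along the incline is 82.270 − 24.225 = 58.045 N, so a = 58.045 / 9.5 = 6.1100 m/s².

6.11 m/s²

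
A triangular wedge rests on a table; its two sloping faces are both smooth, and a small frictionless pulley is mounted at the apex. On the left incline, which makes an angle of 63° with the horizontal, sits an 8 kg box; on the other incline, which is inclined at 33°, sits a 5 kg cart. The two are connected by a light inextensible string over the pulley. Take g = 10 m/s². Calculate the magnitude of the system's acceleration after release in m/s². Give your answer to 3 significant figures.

Resolve each weight along its own incline: the 8 kg mass has component 8 × 10 × sin 63° = 71.281 N down its slope, and the 5 kg mass has 5 × 10 × sin 33° = 27.232 N down its slope.
The 8 kg side's 71.281 N exceeds the other side's 27.232 N, so that mass slides down and the 5 kg mass slides up. Taking that direction as positive, Newton's second law for the whole system gives 71.281 − 27.232 = (8 + 5) a, so a = 44.049 / 13 = 3.3884 m/s².

3.39 m/s²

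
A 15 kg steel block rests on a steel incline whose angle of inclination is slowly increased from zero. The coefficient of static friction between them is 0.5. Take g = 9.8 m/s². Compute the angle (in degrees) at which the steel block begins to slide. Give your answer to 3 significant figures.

26.6°

At the threshold of sliding, static friction is at its maximum μ_s N and exactly balances the weight component along the incline: mg sin θ = μ_s mg cos θ.
Hence tan θ = μ_s = 0.5, so θ = arctan(0.5) = 26.5651°.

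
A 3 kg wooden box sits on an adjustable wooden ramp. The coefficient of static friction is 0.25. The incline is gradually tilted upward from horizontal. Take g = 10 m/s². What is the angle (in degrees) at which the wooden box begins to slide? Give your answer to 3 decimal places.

At the threshold of sliding, static friction is at its maximum μ_s N and exactly balances the weight component along the incline: mg sin θ = μ_s mg cos θ.
Hence tan θ = μ_s = 0.25, so θ = arctan(0.25) = 14.0362°.

14.036°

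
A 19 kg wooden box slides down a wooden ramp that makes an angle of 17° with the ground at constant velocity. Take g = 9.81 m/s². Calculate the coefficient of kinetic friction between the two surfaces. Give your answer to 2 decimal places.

0.31

At constant velocity the net force along the incline is zero: mg sin 17° = μ mg cos 17°.
So μ = tan 17° = 0.2924 / 0.9563 = 0.3058.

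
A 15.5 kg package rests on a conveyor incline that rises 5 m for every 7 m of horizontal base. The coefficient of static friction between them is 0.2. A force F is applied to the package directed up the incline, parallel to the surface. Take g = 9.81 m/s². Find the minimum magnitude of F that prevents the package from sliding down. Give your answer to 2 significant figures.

The normal force is N = mg cos 35.54° = 123.732 N. With F at its minimum the package is on the verge of sliding down, so static friction is at its maximum μ_s N = 0.2 × 123.732 = 24.746 N and acts up the slope.
Equilibrium along the incline: F + μ_s N = mg sin 35.54°, so F = 88.380 − 24.746 = 63.634 N.

64 N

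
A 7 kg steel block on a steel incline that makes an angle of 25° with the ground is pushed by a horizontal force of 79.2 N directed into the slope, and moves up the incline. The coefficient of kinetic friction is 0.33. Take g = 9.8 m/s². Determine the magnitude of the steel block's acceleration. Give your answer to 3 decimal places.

1.604 m/s²

The horizontal push has components F cos 25° = 79.2 × 0.9063 = 71.779 N up the incline and F sin 25° = 79.2 × 0.4226 = 33.470 N pressing into the surface.
The normal force is therefore N = mg cos 25° + F sin 25° = 62.172 + 33.470 = 95.642 N, and kinetic friction down the slope is μN = 0.33 × 95.642 = 31.562 N.
Along the incline: F cos 25° − mg sin 25° − μN = ma, so 71.779 − 28.990 − 31.562 = 7 a, giving a = 1.6039 m/s².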